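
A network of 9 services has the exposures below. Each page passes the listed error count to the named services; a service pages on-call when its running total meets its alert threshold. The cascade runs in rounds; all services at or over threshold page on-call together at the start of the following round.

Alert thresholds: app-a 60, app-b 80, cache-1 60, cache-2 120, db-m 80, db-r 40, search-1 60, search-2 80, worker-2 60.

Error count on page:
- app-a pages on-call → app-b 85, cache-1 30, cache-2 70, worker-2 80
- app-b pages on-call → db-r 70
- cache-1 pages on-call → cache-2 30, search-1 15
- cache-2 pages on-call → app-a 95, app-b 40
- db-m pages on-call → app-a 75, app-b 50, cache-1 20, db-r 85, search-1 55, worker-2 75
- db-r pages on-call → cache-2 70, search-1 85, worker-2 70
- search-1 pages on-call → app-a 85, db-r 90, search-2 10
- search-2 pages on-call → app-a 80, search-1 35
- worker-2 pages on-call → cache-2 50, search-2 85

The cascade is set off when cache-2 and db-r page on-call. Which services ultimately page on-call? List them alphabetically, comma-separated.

app-a, app-b, cache-2, db-r, search-1, search-2, worker-2

Round 1 — cache-2, db-r page on-call (initial).
  app-a: +95 → 95 ≥ 60
  app-b: +40 → 40 < 80
  search-1: +85 → 85 ≥ 60
  worker-2: +70 → 70 ≥ 60
Round 2 — app-a, search-1, worker-2 page on-call.
  app-b: +85 → 125 ≥ 80
  cache-1: +30 → 30 < 60
  search-2: +10+85 → 95 ≥ 80
Round 3 — app-b, search-2 page on-call.
No further pages.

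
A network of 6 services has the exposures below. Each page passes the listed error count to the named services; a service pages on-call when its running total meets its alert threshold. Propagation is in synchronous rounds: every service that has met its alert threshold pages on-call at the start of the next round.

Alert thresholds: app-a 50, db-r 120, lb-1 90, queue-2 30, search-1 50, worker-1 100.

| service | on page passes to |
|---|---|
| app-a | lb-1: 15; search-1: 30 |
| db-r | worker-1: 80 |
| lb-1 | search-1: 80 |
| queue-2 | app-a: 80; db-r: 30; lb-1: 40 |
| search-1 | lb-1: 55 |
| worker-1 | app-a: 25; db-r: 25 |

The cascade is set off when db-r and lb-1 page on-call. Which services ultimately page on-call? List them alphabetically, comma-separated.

Round 1 — db-r, lb-1 page on-call (initial).
  search-1: +80 → 80 ≥ 50
  worker-1: +80 → 80 < 100
Round 2 — search-1 pages on-call.
No further pages.

db-r, lb-1, search-1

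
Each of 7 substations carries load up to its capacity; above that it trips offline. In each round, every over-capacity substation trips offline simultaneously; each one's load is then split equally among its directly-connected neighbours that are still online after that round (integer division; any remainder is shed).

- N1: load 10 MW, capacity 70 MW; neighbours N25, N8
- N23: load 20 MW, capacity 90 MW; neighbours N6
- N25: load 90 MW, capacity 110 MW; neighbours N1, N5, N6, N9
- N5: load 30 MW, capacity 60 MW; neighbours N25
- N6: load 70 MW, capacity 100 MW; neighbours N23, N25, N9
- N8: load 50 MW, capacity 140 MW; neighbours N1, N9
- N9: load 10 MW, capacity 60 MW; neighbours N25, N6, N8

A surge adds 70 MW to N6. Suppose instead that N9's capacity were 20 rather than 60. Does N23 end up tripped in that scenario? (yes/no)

no

With N9's capacity at 20:
Round 1 — N6 at 140 > 100. N6 trips offline.
  N6 sheds 140 MW to N23, N25, N9: 46 each (2 lost).
    N23: 20+46 = 66 ≤ 90
    N25: 90+46 = 136 > 110
    N9: 10+46 = 56 > 20
Round 2 — N25, N9 trip offline.
  N25 sheds 136 MW to N1, N5: 68 each.
    N1: 10+68 = 78 > 70
    N5: 30+68 = 98 > 60
  N9 sheds 56 MW to N8: 56 each.
    N8: 50+56 = 106 ≤ 140
Round 3 — N1, N5 trip offline.
  N1 sheds 78 MW to N8: 78 each.
    N8: 106+78 = 184 > 140
  N5 sheds 98 MW: no online neighbours, lost.
Round 4 — N8 trips offline.
  N8 sheds 184 MW: no online neighbours, lost.
No further trips.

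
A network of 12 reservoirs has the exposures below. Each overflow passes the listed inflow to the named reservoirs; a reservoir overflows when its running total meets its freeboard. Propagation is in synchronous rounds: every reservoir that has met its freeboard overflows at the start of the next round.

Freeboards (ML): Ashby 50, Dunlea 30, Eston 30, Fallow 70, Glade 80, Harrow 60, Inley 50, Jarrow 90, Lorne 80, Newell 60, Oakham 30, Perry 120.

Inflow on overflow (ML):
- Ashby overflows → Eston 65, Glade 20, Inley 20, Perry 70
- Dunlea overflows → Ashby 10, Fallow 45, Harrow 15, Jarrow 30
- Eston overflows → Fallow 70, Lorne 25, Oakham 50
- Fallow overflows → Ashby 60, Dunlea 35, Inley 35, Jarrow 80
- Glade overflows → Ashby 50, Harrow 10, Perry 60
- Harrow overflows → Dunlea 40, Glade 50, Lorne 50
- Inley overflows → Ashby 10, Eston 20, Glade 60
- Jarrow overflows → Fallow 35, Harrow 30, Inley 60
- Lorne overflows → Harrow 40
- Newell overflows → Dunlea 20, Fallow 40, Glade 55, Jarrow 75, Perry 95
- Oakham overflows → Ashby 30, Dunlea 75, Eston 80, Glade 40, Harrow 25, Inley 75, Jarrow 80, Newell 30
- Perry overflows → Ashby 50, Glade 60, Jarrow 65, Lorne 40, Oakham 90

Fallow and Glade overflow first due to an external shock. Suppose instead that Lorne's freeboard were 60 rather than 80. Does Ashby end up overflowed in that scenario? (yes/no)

With Lorne's freeboard at 60:
Round 1 — Fallow, Glade overflow (initial).
  Ashby: +60+50 → 110 ≥ 50
  Dunlea: +35 → 35 ≥ 30
  Harrow: +10 → 10 < 60
  Inley: +35 → 35 < 50
  Jarrow: +80 → 80 < 90
  Perry: +60 → 60 < 120
Round 2 — Ashby, Dunlea overflow.
  Eston: +65 → 65 ≥ 30
  Harrow: +15 → 25 < 60
  Inley: +20 → 55 ≥ 50
  Jarrow: +30 → 110 ≥ 90
  Perry: +70 → 130 ≥ 120
Round 3 — Eston, Inley, Jarrow, Perry overflow.
  Harrow: +30 → 55 < 60
  Lorne: +25+40 → 65 ≥ 60
  Oakham: +50+90 → 140 ≥ 30
Round 4 — Lorne, Oakham overflow.
  Harrow: +40+25 → 120 ≥ 60
  Newell: +30 → 30 < 60
Round 5 — Harrow overflows.
No further overflows.

yes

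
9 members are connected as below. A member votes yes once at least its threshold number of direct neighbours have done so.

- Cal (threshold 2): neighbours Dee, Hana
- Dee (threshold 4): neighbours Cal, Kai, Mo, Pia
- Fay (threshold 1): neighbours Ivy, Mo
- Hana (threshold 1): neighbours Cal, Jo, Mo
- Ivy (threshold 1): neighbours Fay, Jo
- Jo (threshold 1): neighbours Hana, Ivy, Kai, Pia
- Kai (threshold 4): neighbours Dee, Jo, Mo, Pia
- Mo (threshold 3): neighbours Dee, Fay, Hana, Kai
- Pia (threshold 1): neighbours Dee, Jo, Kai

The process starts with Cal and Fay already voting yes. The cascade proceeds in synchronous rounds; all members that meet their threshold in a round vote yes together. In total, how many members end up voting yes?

Round 1 — Cal, Fay vote yes (initial).
Round 2 — checking thresholds:
  Dee: 1 of 4 neighbours < 4, holds.
  Hana: 1 of 3 neighbours ≥ 1, votes yes.
  Ivy: 1 of 2 neighbours ≥ 1, votes yes.
  Mo: 1 of 4 neighbours < 3, holds.
Round 3 — checking thresholds:
  Dee: 1 of 4 neighbours < 4, holds.
  Jo: 2 of 4 neighbours ≥ 1, votes yes.
  Mo: 2 of 4 neighbours < 3, holds.
Round 4 — checking thresholds:
  Dee: 1 of 4 neighbours < 4, holds.
  Kai: 1 of 4 neighbours < 4, holds.
  Mo: 2 of 4 neighbours < 3, holds.
  Pia: 1 of 3 neighbours ≥ 1, votes yes.
Round 5 — no new yes votes; cascade stops.

6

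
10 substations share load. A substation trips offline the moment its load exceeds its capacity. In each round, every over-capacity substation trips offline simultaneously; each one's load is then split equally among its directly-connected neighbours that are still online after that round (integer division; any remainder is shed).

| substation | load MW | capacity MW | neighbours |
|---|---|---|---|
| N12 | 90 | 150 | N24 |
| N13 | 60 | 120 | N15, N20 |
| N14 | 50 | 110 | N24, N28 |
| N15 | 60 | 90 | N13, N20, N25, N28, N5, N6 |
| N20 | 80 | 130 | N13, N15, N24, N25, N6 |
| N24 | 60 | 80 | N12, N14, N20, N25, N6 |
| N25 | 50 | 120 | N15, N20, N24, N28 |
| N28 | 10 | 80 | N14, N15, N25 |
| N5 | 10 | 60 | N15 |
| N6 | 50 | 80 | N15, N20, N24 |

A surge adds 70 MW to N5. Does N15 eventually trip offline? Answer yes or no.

yes

Round 1 — N5 at 80 > 60. N5 trips offline.
  N5 sheds 80 MW to N15: 80 each.
    N15: 60+80 = 140 > 90
Round 2 — N15 trips offline.
  N15 sheds 140 MW to N13, N20, N25, N28, N6: 28 each.
    N13: 60+28 = 88 ≤ 120
    N20: 80+28 = 108 ≤ 130
    N25: 50+28 = 78 ≤ 120
    N28: 10+28 = 38 ≤ 80
    N6: 50+28 = 78 ≤ 80
No further trips.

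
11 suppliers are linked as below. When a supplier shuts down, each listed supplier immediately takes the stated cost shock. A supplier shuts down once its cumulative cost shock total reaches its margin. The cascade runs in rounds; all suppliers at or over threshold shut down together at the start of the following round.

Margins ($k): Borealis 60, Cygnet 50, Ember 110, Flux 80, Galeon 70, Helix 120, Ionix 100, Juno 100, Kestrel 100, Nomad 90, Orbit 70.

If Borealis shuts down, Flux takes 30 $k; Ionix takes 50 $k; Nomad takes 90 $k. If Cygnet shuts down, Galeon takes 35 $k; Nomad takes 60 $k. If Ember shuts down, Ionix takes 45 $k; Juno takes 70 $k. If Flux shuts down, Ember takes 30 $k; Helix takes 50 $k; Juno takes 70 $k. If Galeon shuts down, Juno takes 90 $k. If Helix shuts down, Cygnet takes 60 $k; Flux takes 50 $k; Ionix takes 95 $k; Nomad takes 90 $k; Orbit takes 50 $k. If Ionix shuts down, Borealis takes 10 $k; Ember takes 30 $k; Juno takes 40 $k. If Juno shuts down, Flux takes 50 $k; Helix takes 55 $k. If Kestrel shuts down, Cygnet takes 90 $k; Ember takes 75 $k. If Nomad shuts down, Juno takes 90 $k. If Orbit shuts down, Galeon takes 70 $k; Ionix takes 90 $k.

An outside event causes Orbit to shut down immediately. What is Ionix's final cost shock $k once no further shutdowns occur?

Round 1 — Orbit shuts down (initial).
  Galeon: +70 → 70 ≥ 70
  Ionix: +90 → 90 < 100
Round 2 — Galeon shuts down.
  Juno: +90 → 90 < 100
No further shutdowns.

90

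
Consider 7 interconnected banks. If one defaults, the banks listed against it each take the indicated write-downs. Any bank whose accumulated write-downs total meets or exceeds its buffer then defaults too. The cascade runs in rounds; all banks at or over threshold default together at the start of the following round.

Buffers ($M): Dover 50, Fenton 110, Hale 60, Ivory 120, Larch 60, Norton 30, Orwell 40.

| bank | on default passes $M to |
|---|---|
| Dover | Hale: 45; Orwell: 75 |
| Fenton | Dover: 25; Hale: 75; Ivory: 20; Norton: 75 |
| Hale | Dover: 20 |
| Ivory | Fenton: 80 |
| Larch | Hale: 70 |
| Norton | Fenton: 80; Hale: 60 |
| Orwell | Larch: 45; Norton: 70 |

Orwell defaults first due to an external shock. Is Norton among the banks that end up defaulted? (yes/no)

Round 1 — Orwell defaults (initial).
  Larch: +45 → 45 < 60
  Norton: +70 → 70 ≥ 30
Round 2 — Norton defaults.
  Fenton: +80 → 80 < 110
  Hale: +60 → 60 ≥ 60
Round 3 — Hale defaults.
  Dover: +20 → 20 < 50
No further defaults.

yes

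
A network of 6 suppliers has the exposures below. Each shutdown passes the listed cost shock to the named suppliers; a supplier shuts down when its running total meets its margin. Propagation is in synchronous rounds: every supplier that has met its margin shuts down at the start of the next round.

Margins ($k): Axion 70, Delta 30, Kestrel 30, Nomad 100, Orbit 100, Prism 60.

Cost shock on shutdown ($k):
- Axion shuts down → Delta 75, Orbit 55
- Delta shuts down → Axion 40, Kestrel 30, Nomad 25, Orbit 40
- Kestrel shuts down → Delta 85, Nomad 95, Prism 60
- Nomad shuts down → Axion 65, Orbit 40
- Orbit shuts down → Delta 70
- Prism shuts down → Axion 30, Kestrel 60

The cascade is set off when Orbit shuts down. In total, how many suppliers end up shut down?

Round 1 — Orbit shuts down (initial).
  Delta: +70 → 70 ≥ 30
Round 2 — Delta shuts down.
  Axion: +40 → 40 < 70
  Kestrel: +30 → 30 ≥ 30
  Nomad: +25 → 25 < 100
Round 3 — Kestrel shuts down.
  Nomad: +95 → 120 ≥ 100
  Prism: +60 → 60 ≥ 60
Round 4 — Nomad, Prism shut down.
  Axion: +65+30 → 135 ≥ 70
Round 5 — Axion shuts down.
No further shutdowns.

6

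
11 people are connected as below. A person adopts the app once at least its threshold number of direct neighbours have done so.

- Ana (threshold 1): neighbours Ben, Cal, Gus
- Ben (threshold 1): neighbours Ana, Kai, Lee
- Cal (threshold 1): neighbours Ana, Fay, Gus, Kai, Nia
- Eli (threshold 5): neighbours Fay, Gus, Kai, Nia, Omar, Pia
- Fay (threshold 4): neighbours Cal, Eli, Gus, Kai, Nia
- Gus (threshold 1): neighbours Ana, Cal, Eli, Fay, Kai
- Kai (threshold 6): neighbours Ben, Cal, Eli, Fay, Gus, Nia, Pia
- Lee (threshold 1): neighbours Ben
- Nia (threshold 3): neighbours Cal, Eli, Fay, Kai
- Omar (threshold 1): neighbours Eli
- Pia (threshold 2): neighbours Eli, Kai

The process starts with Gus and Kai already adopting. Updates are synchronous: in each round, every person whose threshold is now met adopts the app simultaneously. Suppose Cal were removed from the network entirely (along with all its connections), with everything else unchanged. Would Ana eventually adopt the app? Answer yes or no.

yes

With Cal removed:
Round 1 — Gus, Kai adopt the app (initial).
Round 2 — checking thresholds:
  Ana: 1 of 2 neighbours ≥ 1, adopts the app.
  Ben: 1 of 3 neighbours ≥ 1, adopts the app.
  Eli: 2 of 6 neighbours < 5, holds.
  Fay: 2 of 4 neighbours < 4, holds.
  Nia: 1 of 3 neighbours < 3, holds.
  Pia: 1 of 2 neighbours < 2, holds.
Round 3 — checking thresholds:
  Eli: 2 of 6 neighbours < 5, holds.
  Fay: 2 of 4 neighbours < 4, holds.
  Lee: 1 of 1 neighbours ≥ 1, adopts the app.
  Nia: 1 of 3 neighbours < 3, holds.
  Pia: 1 of 2 neighbours < 2, holds.
Round 4 — no new adoptions; cascade stops.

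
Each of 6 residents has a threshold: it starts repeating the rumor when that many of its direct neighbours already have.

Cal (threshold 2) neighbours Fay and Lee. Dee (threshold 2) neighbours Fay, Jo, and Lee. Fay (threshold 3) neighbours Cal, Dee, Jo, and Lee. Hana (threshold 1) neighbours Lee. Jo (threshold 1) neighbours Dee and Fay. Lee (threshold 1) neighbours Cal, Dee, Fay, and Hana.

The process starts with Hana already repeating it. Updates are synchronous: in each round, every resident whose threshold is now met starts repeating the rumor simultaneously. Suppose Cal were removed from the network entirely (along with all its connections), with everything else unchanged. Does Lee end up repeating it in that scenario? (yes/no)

yes

With Cal removed:
Round 1 — Hana starts repeating the rumor (initial).
Round 2 — checking thresholds:
  Lee: 1 of 3 neighbours ≥ 1, starts repeating the rumor.
Round 3 — no new spreads; cascade stops.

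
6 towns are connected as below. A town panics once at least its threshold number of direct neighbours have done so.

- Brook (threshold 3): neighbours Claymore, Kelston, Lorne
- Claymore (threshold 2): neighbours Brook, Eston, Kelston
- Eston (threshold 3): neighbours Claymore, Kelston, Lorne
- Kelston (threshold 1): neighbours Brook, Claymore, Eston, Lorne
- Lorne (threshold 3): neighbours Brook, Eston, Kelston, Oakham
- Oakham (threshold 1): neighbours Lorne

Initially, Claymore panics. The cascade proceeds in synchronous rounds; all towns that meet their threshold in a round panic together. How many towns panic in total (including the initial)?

2

Round 1 — Claymore panics (initial).
Round 2 — checking thresholds:
  Brook: 1 of 3 neighbours < 3, below threshold.
  Eston: 1 of 3 neighbours < 3, below threshold.
  Kelston: 1 of 4 neighbours ≥ 1, panics.
Round 3 — no new panics; cascade stops.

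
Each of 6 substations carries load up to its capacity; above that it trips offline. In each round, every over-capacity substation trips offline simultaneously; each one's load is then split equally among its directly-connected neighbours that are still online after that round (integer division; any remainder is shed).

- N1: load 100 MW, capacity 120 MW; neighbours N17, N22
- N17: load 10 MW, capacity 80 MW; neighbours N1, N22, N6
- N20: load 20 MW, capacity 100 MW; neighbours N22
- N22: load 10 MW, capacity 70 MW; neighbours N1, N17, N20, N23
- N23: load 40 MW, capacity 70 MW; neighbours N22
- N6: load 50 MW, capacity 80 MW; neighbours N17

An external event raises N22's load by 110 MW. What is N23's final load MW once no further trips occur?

Round 1 — N22 at 120 > 70. N22 trips offline.
  N22 sheds 120 MW to N1, N17, N20, N23: 30 each.
    N1: 100+30 = 130 > 120
    N17: 10+30 = 40 ≤ 80
    N20: 20+30 = 50 ≤ 100
    N23: 40+30 = 70 ≤ 70
Round 2 — N1 trips offline.
  N1 sheds 130 MW to N17: 130 each.
    N17: 40+130 = 170 > 80
Round 3 — N17 trips offline.
  N17 sheds 170 MW to N6: 170 each.
    N6: 50+170 = 220 > 80
Round 4 — N6 trips offline.
  N6 sheds 220 MW: no online neighbours, lost.
No further trips.

70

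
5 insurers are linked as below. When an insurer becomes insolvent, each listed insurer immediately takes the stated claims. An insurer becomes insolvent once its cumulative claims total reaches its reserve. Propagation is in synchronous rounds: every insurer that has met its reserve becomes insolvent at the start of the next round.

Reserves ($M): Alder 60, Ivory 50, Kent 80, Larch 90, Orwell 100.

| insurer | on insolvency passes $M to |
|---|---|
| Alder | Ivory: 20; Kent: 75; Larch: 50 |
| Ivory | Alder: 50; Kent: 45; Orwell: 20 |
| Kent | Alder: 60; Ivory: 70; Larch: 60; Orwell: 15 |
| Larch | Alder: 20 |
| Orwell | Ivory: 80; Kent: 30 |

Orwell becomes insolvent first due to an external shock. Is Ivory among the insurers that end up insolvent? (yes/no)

Round 1 — Orwell becomes insolvent (initial).
  Ivory: +80 → 80 ≥ 50
  Kent: +30 → 30 < 80
Round 2 — Ivory becomes insolvent.
  Alder: +50 → 50 < 60
  Kent: +45 → 75 < 80
No further insolvencies.

yes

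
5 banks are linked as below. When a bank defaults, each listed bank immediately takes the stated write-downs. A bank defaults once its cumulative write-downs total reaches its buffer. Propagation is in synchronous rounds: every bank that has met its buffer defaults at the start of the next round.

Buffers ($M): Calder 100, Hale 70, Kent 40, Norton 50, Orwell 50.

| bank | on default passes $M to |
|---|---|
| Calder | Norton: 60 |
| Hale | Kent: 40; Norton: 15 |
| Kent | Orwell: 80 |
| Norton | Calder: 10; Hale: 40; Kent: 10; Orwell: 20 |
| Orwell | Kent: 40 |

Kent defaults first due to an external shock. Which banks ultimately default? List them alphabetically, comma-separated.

Round 1 — Kent defaults (initial).
  Orwell: +80 → 80 ≥ 50
Round 2 — Orwell defaults.
No further defaults.

Kent, Orwell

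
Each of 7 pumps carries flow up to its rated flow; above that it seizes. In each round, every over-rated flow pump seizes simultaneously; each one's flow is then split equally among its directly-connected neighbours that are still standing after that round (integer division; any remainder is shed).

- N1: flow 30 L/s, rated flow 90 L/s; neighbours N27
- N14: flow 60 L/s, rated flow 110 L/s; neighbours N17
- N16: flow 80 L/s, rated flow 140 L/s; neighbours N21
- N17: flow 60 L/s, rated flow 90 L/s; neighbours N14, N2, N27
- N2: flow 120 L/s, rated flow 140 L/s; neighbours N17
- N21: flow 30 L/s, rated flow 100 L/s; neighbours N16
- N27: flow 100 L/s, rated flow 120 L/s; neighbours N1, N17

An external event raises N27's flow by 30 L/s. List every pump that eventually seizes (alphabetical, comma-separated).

N1, N14, N17, N2, N27

Round 1 — N27 at 130 > 120. N27 seizes.
  N27 sheds 130 L/s to N1, N17: 65 each.
    N1: 30+65 = 95 > 90
    N17: 60+65 = 125 > 90
Round 2 — N1, N17 seize.
  N1 sheds 95 L/s: no online neighbours, lost.
  N17 sheds 125 L/s to N14, N2: 62 each (1 lost).
    N14: 60+62 = 122 > 110
    N2: 120+62 = 182 > 140
Round 3 — N14, N2 seize.
  N14 sheds 122 L/s: no online neighbours, lost.
  N2 sheds 182 L/s: no online neighbours, lost.
No further seizures.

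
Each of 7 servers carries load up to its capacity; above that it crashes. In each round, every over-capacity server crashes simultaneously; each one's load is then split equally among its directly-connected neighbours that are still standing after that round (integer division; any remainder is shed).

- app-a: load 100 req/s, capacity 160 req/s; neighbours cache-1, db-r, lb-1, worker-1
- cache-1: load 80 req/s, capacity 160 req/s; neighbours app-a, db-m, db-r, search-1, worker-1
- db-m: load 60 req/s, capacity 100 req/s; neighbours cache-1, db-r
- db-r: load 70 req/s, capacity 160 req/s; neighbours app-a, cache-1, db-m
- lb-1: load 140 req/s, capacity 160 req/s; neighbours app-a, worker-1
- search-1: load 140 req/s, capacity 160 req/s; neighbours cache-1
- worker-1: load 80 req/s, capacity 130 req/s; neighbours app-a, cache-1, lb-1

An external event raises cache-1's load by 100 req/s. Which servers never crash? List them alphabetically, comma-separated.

Round 1 — cache-1 at 180 > 160. cache-1 crashes.
  cache-1 sheds 180 req/s to app-a, db-m, db-r, search-1, worker-1: 36 each.
    app-a: 100+36 = 136 ≤ 160
    db-m: 60+36 = 96 ≤ 100
    db-r: 70+36 = 106 ≤ 160
    search-1: 140+36 = 176 > 160
    worker-1: 80+36 = 116 ≤ 130
Round 2 — search-1 crashes.
  search-1 sheds 176 req/s: no online neighbours, lost.
No further crashes.

app-a, db-m, db-r, lb-1, worker-1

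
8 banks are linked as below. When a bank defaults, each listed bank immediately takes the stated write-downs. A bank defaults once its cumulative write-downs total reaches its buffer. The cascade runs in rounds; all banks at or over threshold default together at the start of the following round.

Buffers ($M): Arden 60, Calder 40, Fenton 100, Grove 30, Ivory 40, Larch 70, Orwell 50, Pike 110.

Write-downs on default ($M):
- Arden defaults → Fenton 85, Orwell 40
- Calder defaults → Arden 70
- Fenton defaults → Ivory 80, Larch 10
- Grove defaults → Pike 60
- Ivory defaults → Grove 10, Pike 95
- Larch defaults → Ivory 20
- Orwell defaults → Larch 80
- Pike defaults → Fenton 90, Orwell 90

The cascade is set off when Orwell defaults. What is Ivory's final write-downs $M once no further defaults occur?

Round 1 — Orwell defaults (initial).
  Larch: +80 → 80 ≥ 70
Round 2 — Larch defaults.
  Ivory: +20 → 20 < 40
No further defaults.

20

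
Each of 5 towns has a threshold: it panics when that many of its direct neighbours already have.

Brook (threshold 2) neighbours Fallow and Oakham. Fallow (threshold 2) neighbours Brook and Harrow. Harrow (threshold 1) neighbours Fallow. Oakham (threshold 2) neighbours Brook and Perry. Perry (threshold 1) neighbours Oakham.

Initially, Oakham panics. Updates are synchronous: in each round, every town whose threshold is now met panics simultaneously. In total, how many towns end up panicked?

2

Round 1 — Oakham panics (initial).
Round 2 — checking thresholds:
  Brook: 1 of 2 neighbours < 2, below threshold.
  Perry: 1 of 1 neighbours ≥ 1, panics.
Round 3 — no new panics; cascade stops.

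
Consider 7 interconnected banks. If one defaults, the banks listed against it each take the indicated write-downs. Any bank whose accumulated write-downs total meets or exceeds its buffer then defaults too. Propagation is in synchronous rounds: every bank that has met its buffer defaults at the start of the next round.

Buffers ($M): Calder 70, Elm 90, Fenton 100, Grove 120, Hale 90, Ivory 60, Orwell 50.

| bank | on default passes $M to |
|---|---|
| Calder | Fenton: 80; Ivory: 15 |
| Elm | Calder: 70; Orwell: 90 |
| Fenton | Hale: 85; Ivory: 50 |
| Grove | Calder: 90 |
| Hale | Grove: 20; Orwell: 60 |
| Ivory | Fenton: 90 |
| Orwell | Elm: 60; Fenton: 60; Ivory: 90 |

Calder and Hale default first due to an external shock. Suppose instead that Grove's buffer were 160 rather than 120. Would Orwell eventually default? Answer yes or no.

yes

With Grove's buffer at 160:
Round 1 — Calder, Hale default (initial).
  Fenton: +80 → 80 < 100
  Grove: +20 → 20 < 160
  Ivory: +15 → 15 < 60
  Orwell: +60 → 60 ≥ 50
Round 2 — Orwell defaults.
  Elm: +60 → 60 < 90
  Fenton: +60 → 140 ≥ 100
  Ivory: +90 → 105 ≥ 60
Round 3 — Fenton, Ivory default.
No further defaults.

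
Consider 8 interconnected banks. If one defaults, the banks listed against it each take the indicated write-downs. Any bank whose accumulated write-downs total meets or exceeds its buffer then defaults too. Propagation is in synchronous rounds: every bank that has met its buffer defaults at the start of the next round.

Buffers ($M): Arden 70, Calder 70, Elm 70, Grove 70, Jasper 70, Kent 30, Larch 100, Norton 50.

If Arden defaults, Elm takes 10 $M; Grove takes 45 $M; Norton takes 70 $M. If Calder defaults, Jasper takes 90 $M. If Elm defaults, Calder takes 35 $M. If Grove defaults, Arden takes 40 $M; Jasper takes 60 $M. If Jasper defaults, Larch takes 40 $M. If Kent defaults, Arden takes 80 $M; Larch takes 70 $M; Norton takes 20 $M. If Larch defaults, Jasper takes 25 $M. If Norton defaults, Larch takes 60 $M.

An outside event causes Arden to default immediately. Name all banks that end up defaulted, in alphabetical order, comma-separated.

Arden, Norton

Round 1 — Arden defaults (initial).
  Elm: +10 → 10 < 70
  Grove: +45 → 45 < 70
  Norton: +70 → 70 ≥ 50
Round 2 — Norton defaults.
  Larch: +60 → 60 < 100
No further defaults.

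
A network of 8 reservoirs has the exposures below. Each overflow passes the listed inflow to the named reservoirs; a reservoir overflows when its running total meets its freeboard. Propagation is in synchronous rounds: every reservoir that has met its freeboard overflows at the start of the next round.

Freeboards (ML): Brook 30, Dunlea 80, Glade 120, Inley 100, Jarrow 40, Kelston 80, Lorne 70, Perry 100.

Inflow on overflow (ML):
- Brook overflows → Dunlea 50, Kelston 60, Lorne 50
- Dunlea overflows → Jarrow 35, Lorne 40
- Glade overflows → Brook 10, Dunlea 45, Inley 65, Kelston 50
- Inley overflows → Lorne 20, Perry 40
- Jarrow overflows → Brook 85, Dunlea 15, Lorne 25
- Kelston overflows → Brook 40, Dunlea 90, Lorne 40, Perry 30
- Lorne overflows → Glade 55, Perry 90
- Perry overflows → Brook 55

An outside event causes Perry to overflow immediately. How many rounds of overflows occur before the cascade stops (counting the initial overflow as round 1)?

Round 1 — Perry overflows (initial).
  Brook: +55 → 55 ≥ 30
Round 2 — Brook overflows.
  Dunlea: +50 → 50 < 80
  Kelston: +60 → 60 < 80
  Lorne: +50 → 50 < 70
No further overflows.

2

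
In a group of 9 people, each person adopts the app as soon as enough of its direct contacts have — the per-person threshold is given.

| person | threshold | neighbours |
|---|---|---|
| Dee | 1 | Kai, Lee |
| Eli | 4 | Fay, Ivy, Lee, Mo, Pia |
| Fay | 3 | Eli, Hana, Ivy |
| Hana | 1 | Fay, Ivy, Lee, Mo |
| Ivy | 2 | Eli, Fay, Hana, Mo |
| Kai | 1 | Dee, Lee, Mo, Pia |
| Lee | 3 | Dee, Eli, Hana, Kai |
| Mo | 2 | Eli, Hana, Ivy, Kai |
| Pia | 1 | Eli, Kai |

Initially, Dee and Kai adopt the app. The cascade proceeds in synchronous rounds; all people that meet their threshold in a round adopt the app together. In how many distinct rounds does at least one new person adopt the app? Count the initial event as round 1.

2

Round 1 — Dee, Kai adopt the app (initial).
Round 2 — checking thresholds:
  Lee: 2 of 4 neighbours < 3, not yet.
  Mo: 1 of 4 neighbours < 2, not yet.
  Pia: 1 of 2 neighbours ≥ 1, adopts the app.
Round 3 — no new adoptions; cascade stops.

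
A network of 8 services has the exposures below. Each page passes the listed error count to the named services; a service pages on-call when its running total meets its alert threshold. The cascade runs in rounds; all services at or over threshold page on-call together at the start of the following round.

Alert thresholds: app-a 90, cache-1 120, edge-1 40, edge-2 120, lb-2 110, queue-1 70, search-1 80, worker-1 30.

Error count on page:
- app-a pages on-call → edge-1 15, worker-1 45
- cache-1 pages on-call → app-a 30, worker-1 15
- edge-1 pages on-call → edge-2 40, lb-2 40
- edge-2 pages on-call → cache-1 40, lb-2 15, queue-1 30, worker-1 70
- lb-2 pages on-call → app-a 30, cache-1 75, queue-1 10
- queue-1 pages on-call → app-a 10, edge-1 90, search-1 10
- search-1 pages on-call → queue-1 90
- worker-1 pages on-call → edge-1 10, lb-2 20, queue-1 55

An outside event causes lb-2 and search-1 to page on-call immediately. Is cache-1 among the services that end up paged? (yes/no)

no

Round 1 — lb-2, search-1 page on-call (initial).
  app-a: +30 → 30 < 90
  cache-1: +75 → 75 < 120
  queue-1: +10+90 → 100 ≥ 70
Round 2 — queue-1 pages on-call.
  app-a: +10 → 40 < 90
  edge-1: +90 → 90 ≥ 40
Round 3 — edge-1 pages on-call.
  edge-2: +40 → 40 < 120
No further pages.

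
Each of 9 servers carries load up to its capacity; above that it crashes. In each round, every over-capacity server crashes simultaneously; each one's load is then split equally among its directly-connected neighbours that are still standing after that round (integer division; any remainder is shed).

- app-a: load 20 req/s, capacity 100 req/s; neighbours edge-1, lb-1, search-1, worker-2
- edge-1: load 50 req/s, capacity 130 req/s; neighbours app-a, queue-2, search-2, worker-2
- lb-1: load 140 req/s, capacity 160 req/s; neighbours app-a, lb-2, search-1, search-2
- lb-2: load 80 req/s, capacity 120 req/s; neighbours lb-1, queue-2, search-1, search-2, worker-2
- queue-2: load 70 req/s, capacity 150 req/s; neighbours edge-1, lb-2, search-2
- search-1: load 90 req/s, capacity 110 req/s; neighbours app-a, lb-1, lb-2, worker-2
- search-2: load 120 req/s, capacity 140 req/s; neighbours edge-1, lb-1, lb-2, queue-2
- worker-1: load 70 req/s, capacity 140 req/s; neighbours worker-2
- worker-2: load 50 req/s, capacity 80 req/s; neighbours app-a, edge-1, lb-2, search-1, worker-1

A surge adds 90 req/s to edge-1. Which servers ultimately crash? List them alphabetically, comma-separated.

Round 1 — edge-1 at 140 > 130. edge-1 crashes.
  edge-1 sheds 140 req/s to app-a, queue-2, search-2, worker-2: 35 each.
    app-a: 20+35 = 55 ≤ 100
    queue-2: 70+35 = 105 ≤ 150
    search-2: 120+35 = 155 > 140
    worker-2: 50+35 = 85 > 80
Round 2 — search-2, worker-2 crash.
  search-2 sheds 155 req/s to lb-1, lb-2, queue-2: 51 each (2 lost).
    lb-1: 140+51 = 191 > 160
    lb-2: 80+51 = 131 > 120
    queue-2: 105+51 = 156 > 150
  worker-2 sheds 85 req/s to app-a, lb-2, search-1, worker-1: 21 each (1 lost).
    app-a: 55+21 = 76 ≤ 100
    lb-2: 131+21 = 152 > 120
    search-1: 90+21 = 111 > 110
    worker-1: 70+21 = 91 ≤ 140
Round 3 — lb-1, lb-2, queue-2, search-1 crash.
  lb-1 sheds 191 req/s to app-a: 191 each.
    app-a: 76+191 = 267 > 100
  lb-2 sheds 152 req/s: no online neighbours, lost.
  queue-2 sheds 156 req/s: no online neighbours, lost.
  search-1 sheds 111 req/s to app-a: 111 each.
    app-a: 267+111 = 378 > 100
Round 4 — app-a crashes.
  app-a sheds 378 req/s: no online neighbours, lost.
No further crashes.

app-a, edge-1, lb-1, lb-2, queue-2, search-1, search-2, worker-2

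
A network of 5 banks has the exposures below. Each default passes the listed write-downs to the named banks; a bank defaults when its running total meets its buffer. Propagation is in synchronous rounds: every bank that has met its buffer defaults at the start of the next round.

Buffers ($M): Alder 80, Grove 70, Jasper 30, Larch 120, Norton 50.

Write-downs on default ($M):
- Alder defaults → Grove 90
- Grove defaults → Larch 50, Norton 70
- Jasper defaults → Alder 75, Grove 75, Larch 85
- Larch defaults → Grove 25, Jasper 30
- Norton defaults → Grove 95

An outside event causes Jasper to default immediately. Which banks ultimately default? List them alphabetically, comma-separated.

Round 1 — Jasper defaults (initial).
  Alder: +75 → 75 < 80
  Grove: +75 → 75 ≥ 70
  Larch: +85 → 85 < 120
Round 2 — Grove defaults.
  Larch: +50 → 135 ≥ 120
  Norton: +70 → 70 ≥ 50
Round 3 — Larch, Norton default.
No further defaults.

Grove, Jasper, Larch, Norton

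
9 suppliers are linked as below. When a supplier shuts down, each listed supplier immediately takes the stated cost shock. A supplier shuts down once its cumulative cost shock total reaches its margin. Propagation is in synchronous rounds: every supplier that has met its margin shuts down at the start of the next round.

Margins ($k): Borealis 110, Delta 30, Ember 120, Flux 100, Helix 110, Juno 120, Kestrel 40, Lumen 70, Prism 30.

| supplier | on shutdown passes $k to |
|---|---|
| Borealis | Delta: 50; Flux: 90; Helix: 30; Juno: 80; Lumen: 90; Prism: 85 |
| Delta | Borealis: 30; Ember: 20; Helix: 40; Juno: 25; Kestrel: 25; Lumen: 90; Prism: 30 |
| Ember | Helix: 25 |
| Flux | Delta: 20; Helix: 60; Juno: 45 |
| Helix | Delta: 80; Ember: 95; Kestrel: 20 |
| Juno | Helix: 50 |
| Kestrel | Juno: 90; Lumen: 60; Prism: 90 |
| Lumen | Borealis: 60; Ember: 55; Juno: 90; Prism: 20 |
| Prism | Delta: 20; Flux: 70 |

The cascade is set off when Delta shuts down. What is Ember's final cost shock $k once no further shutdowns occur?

75

Round 1 — Delta shuts down (initial).
  Borealis: +30 → 30 < 110
  Ember: +20 → 20 < 120
  Helix: +40 → 40 < 110
  Juno: +25 → 25 < 120
  Kestrel: +25 → 25 < 40
  Lumen: +90 → 90 ≥ 70
  Prism: +30 → 30 ≥ 30
Round 2 — Lumen, Prism shut down.
  Borealis: +60 → 90 < 110
  Ember: +55 → 75 < 120
  Flux: +70 → 70 < 100
  Juno: +90 → 115 < 120
No further shutdowns.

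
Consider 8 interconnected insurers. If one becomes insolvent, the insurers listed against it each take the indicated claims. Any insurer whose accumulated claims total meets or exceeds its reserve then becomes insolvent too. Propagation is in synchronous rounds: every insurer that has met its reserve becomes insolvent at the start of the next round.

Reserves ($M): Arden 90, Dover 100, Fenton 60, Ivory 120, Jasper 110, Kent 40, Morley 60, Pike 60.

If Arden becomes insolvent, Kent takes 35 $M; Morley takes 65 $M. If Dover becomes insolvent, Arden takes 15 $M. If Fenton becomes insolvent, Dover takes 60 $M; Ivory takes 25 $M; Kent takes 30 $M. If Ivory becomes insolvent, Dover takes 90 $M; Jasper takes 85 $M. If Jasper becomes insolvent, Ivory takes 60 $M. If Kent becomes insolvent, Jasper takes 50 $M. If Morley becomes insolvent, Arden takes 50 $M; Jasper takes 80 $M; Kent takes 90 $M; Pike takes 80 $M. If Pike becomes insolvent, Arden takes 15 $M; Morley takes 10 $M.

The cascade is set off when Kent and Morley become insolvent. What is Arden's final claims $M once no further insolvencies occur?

65

Round 1 — Kent, Morley become insolvent (initial).
  Arden: +50 → 50 < 90
  Jasper: +50+80 → 130 ≥ 110
  Pike: +80 → 80 ≥ 60
Round 2 — Jasper, Pike become insolvent.
  Arden: +15 → 65 < 90
  Ivory: +60 → 60 < 120
No further insolvencies.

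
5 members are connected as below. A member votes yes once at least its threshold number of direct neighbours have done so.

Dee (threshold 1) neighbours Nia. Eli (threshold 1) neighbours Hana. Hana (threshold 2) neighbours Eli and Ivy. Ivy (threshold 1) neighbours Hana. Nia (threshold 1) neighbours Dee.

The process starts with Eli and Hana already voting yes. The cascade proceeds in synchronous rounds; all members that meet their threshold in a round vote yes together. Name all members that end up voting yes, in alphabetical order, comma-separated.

Round 1 — Eli, Hana vote yes (initial).
Round 2 — checking thresholds:
  Ivy: 1 of 1 neighbours ≥ 1, votes yes.
Round 3 — no new yes votes; cascade stops.

Eli, Hana, Ivy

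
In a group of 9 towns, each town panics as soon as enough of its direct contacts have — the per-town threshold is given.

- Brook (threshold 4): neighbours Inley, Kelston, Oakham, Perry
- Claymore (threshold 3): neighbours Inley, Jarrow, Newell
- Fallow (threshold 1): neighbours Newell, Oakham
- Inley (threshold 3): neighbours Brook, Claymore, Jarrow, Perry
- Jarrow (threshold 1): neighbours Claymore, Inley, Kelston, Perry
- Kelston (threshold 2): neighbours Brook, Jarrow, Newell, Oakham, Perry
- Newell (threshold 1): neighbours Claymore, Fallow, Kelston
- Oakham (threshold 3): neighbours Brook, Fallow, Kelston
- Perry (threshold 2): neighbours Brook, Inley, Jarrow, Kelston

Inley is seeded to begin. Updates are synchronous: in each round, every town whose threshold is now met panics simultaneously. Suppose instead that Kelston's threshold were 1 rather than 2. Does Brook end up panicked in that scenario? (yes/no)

no

With Kelston's threshold at 1:
Round 1 — Inley panics (initial).
Round 2 — checking thresholds:
  Brook: 1 of 4 neighbours < 4, not yet.
  Claymore: 1 of 3 neighbours < 3, not yet.
  Jarrow: 1 of 4 neighbours ≥ 1, panics.
  Perry: 1 of 4 neighbours < 2, not yet.
Round 3 — checking thresholds:
  Brook: 1 of 4 neighbours < 4, not yet.
  Claymore: 2 of 3 neighbours < 3, not yet.
  Kelston: 1 of 5 neighbours ≥ 1, panics.
  Perry: 2 of 4 neighbours ≥ 2, panics.
Round 4 — checking thresholds:
  Brook: 3 of 4 neighbours < 4, not yet.
  Claymore: 2 of 3 neighbours < 3, not yet.
  Newell: 1 of 3 neighbours ≥ 1, panics.
  Oakham: 1 of 3 neighbours < 3, not yet.
Round 5 — checking thresholds:
  Brook: 3 of 4 neighbours < 4, not yet.
  Claymore: 3 of 3 neighbours ≥ 3, panics.
  Fallow: 1 of 2 neighbours ≥ 1, panics.
  Oakham: 1 of 3 neighbours < 3, not yet.
Round 6 — no new panics; cascade stops.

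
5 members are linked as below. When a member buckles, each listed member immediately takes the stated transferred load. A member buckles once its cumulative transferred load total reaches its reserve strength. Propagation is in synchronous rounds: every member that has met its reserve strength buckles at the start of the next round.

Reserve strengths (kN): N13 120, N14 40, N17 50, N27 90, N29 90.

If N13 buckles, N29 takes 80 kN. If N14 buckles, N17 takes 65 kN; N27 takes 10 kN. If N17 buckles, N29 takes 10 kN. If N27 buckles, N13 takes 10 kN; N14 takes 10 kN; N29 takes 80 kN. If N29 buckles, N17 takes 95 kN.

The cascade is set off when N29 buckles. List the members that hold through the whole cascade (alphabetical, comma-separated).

Round 1 — N29 buckles (initial).
  N17: +95 → 95 ≥ 50
Round 2 — N17 buckles.
No further bucklings.

N13, N14, N27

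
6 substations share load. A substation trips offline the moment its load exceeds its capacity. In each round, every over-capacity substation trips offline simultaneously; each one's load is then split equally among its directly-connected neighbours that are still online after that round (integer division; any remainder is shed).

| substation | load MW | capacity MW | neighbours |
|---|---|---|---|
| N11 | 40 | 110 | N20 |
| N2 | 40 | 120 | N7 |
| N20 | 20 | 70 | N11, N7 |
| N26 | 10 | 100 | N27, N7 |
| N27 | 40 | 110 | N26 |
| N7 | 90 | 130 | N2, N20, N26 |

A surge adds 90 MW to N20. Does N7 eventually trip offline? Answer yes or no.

Round 1 — N20 at 110 > 70. N20 trips offline.
  N20 sheds 110 MW to N11, N7: 55 each.
    N11: 40+55 = 95 ≤ 110
    N7: 90+55 = 145 > 130
Round 2 — N7 trips offline.
  N7 sheds 145 MW to N2, N26: 72 each (1 lost).
    N2: 40+72 = 112 ≤ 120
    N26: 10+72 = 82 ≤ 100
No further trips.

yes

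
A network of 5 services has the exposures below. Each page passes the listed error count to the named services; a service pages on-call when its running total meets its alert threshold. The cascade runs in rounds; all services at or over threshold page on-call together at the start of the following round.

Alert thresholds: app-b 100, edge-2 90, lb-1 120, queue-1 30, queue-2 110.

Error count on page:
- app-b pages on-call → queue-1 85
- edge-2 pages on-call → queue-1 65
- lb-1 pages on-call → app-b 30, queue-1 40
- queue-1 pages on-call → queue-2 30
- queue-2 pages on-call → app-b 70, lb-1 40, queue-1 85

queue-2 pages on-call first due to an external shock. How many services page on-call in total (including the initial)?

2

Round 1 — queue-2 pages on-call (initial).
  app-b: +70 → 70 < 100
  lb-1: +40 → 40 < 120
  queue-1: +85 → 85 ≥ 30
Round 2 — queue-1 pages on-call.
No further pages.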